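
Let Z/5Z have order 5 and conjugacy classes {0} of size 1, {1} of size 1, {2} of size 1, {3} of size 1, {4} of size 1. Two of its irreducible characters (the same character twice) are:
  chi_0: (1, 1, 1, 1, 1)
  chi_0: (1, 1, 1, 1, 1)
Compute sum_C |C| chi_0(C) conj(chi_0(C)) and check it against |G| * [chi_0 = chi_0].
Sum = 5 = |G| = 5; so <chi_0, chi_0> = 1 (norm-1 confirms irreducibility).

Why: Compute term by term over conjugacy classes (|C| * chi_0(C) * conj(chi_0(C))):
  1*(1)*conj(1) + 1*(1)*conj(1) + 1*(1)*conj(1) + 1*(1)*conj(1) + 1*(1)*conj(1)
  = (1) + (1) + (1) + (1) + (1)
  = 5.
(Exp terms are combined using exp(i*s)*conj(exp(i*t)) = exp(i*(s-t)), and sums of them are collapsed using the identity that for every m > 1 the m distinct m-th roots of unity sum to 0, e.g. 1 + exp(2*I*pi/3) + exp(-2*I*pi/3) = 0.)
Dividing by |G| = 5 gives 5/5 = 1, matching the row-orthogonality relation <chi_0, chi_0> = [chi_0 = chi_0].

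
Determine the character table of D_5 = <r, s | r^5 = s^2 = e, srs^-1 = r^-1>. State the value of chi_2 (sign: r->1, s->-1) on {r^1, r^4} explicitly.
Conjugacy classes: {e} of size 1, {r^1, r^4} of size 2, {r^2, r^3} of size 2, {s, sr, ..., sr^4} of size 5.
Character table:
  irrep \ class              {e} (size 1)  {r^1, r^4} (size 2)  {r^2, r^3} (size 2)  {s, sr, ..., sr^4} (size 5)
  chi_1 (triv)               1             1                    1                    1                          
  chi_2 (sign: r->1, s->-1)  1             1                    1                    -1                         
  chi_3 (2d, j=1)            2             -1/2 + sqrt(5)/2     -sqrt(5)/2 - 1/2     0                          
  chi_4 (2d, j=2)            2             -sqrt(5)/2 - 1/2     -1/2 + sqrt(5)/2     0                          

Spot check: chi_2 (sign: r->1, s->-1) on {r^1, r^4} = 1.

Why: D_5 has order 2*5 = 10 with 4 conjugacy classes, hence 4 irreducibles. Sum of squared dims 1 + 1 + 4 + 4 = 10 = |G|. Linear characters come from the abelianisation; the 2-dimensional irreps have character r^k -> 2*cos(2*pi*j*k/5), reflections -> 0.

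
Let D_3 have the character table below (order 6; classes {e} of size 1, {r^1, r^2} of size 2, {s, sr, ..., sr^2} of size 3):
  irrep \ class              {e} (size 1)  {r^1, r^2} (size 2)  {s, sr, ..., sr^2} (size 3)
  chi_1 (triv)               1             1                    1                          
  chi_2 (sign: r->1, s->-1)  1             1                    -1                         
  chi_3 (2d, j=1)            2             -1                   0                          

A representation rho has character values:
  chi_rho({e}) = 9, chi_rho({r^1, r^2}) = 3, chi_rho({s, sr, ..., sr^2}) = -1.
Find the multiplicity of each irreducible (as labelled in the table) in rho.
Multiplicities: chi_1: 2, chi_2: 3, chi_3: 2.

Why: Use <chi_rho, chi> = (1/|G|) sum_C |C| * chi_rho(C) * conj(chi(C)) with |G| = 6 for each irreducible chi in the table:
  <chi_rho, chi_1> = (1/6)[1*(9)*conj(1) + 2*(3)*conj(1) + 3*(-1)*conj(1)]
      = (1/6)[(9) + (6) + (-3)] = 12/6 = 2
  <chi_rho, chi_2> = (1/6)[1*(9)*conj(1) + 2*(3)*conj(1) + 3*(-1)*conj(-1)]
      = (1/6)[(9) + (6) + (3)] = 18/6 = 3
  <chi_rho, chi_3> = (1/6)[1*(9)*conj(2) + 2*(3)*conj(-1) + 3*(-1)*conj(0)]
      = (1/6)[(18) + (-6) + (0)] = 12/6 = 2
Dimension check: dim(rho) = sum (mult * dim) = 2*1 + 3*1 + 2*2 = 9 = chi_rho(e) = 9.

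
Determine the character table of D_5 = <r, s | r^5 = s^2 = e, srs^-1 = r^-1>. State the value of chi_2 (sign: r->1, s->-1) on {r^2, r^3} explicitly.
Conjugacy classes: {e} of size 1, {r^1, r^4} of size 2, {r^2, r^3} of size 2, {s, sr, ..., sr^4} of size 5.
Character table:
  irrep \ class              {e} (size 1)  {r^1, r^4} (size 2)  {r^2, r^3} (size 2)  {s, sr, ..., sr^4} (size 5)
  chi_1 (triv)               1             1                    1                    1                          
  chi_2 (sign: r->1, s->-1)  1             1                    1                    -1                         
  chi_3 (2d, j=1)            2             -1/2 + sqrt(5)/2     -sqrt(5)/2 - 1/2     0                          
  chi_4 (2d, j=2)            2             -sqrt(5)/2 - 1/2     -1/2 + sqrt(5)/2     0                          

Spot check: chi_2 (sign: r->1, s->-1) on {r^2, r^3} = 1.

Proof sketch: D_5 has order 2*5 = 10 with 4 conjugacy classes, hence 4 irreducibles. Sum of squared dims 1 + 1 + 4 + 4 = 10 = |G|. Linear characters come from the abelianisation; the 2-dimensional irreps have character r^k -> 2*cos(2*pi*j*k/5), reflections -> 0.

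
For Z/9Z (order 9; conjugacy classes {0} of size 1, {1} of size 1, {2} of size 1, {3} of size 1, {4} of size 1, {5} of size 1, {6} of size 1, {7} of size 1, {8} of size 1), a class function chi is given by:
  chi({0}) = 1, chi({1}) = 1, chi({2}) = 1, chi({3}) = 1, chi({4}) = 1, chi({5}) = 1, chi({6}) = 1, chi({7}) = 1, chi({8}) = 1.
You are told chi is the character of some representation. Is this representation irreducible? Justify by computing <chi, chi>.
Irreducible: <chi, chi> = 1.

Solution. <chi, chi> = (1/|G|) sum_C |C| * |chi(C)|^2 = (1/9)[1*|1|^2 + 1*|1|^2 + 1*|1|^2 + 1*|1|^2 + 1*|1|^2 + 1*|1|^2 + 1*|1|^2 + 1*|1|^2 + 1*|1|^2]
  = (1/9)[(1) + (1) + (1) + (1) + (1) + (1) + (1) + (1) + (1)] = 9/9 = 1.
(Exp terms are combined using exp(i*s)*conj(exp(i*t)) = exp(i*(s-t)), and sums of them are collapsed using the identity that for every m > 1 the m distinct m-th roots of unity sum to 0, e.g. 1 + exp(2*I*pi/3) + exp(-2*I*pi/3) = 0.)
A character is irreducible iff <chi, chi> = 1, so this representation is irreducible.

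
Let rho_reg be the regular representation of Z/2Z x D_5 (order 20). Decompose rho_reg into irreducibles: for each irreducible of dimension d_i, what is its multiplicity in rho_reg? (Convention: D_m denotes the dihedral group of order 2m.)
Each irreducible V_i of dimension d_i appears with multiplicity d_i, i.e. rho_reg = (direct sum over all irreducibles V_i) d_i V_i. The irreducible dimensions for Z/2Z x D_5 are 1, 1, 1, 1, 2, 2, 2, 2: 4 irreducibles of dimension 1, each with multiplicity 1; 4 irreducibles of dimension 2, each with multiplicity 2. Total dimension 4*1*1 + 4*2*2 = 20 = |G|.

Details: General theorem: in the regular representation of a finite group G, each irreducible appears with multiplicity equal to its dimension. Check: dim(rho_reg) = sum d_i^2 = 1 + 1 + 1 + 1 + 4 + 4 + 4 + 4 = 20 = |G|.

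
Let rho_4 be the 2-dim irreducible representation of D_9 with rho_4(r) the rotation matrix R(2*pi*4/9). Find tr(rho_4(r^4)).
chi_{rho_4}(r^4) = 2*cos(2*pi*4*4/9) = 2*cos(4*pi/9)

Argument: rho_4(r^4) is rotation by angle 2*pi*4*4/9, whose trace is 2*cos(2*pi*4*4/9) = 2*cos(4*pi/9).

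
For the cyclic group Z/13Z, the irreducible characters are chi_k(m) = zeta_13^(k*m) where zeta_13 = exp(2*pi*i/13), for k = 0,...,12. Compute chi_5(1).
chi_5(1) = zeta_13^5 = exp(10*I*pi/13)

Solution. chi_5(1) = zeta_13^(5*1) = zeta_13^5. Since zeta_13^13 = 1, this equals zeta_13^5 = exp(2*pi*i*5/13) = exp(10*I*pi/13).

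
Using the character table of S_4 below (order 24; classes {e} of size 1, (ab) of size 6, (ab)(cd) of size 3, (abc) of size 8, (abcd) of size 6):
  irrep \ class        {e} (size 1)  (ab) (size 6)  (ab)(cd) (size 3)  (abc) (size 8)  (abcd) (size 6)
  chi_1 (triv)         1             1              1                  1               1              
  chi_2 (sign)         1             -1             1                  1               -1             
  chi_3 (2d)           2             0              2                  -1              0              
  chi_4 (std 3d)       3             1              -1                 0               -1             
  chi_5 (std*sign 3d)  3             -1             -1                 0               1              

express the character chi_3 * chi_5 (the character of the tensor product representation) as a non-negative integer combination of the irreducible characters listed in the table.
chi_3 tensor chi_5 = chi_4 + chi_5 (all other irreducibles have multiplicity 0).

Reasoning: The character of a tensor product is the pointwise product (chi_3 * chi_5)(C) = chi_3(C) * chi_5(C):
  {e}: (2)*(3), (ab): (0)*(-1), (ab)(cd): (2)*(-1), (abc): (-1)*(0), (abcd): (0)*(1)
so (chi_3 * chi_5) takes values
  {e} -> 6, (ab) -> 0, (ab)(cd) -> -2, (abc) -> 0, (abcd) -> 0.
Now take the inner product of this character with each irreducible chi from the table, <chi_3*chi_5, chi> = (1/24) sum_C |C| (chi_3*chi_5)(C) conj(chi(C)):
  <chi_3*chi_5, chi_1> = (1/24)[1*(6)*conj(1) + 6*(0)*conj(1) + 3*(-2)*conj(1) + 8*(0)*conj(1) + 6*(0)*conj(1)]
      = (1/24)[(6) + (0) + (-6) + (0) + (0)] = 0/24 = 0
  <chi_3*chi_5, chi_2> = (1/24)[1*(6)*conj(1) + 6*(0)*conj(-1) + 3*(-2)*conj(1) + 8*(0)*conj(1) + 6*(0)*conj(-1)]
      = (1/24)[(6) + (0) + (-6) + (0) + (0)] = 0/24 = 0
  <chi_3*chi_5, chi_3> = (1/24)[1*(6)*conj(2) + 6*(0)*conj(0) + 3*(-2)*conj(2) + 8*(0)*conj(-1) + 6*(0)*conj(0)]
      = (1/24)[(12) + (0) + (-12) + (0) + (0)] = 0/24 = 0
  <chi_3*chi_5, chi_4> = (1/24)[1*(6)*conj(3) + 6*(0)*conj(1) + 3*(-2)*conj(-1) + 8*(0)*conj(0) + 6*(0)*conj(-1)]
      = (1/24)[(18) + (0) + (6) + (0) + (0)] = 24/24 = 1
  <chi_3*chi_5, chi_5> = (1/24)[1*(6)*conj(3) + 6*(0)*conj(-1) + 3*(-2)*conj(-1) + 8*(0)*conj(0) + 6*(0)*conj(1)]
      = (1/24)[(18) + (0) + (6) + (0) + (0)] = 24/24 = 1
Hence the multiplicities are chi_4: 1, chi_5: 1. Dimension check: dim(chi_3)*dim(chi_5) = 2*3 = 6 and sum (mult * dim) = 1*3 + 1*3 = 6.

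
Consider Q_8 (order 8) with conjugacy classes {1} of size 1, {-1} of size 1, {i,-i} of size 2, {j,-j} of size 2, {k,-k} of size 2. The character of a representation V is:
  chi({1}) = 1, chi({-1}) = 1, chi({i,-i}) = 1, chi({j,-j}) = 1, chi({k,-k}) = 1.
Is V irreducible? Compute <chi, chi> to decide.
Irreducible: <chi, chi> = 1.

Details: <chi, chi> = (1/|G|) sum_C |C| * |chi(C)|^2 = (1/8)[1*|1|^2 + 1*|1|^2 + 2*|1|^2 + 2*|1|^2 + 2*|1|^2]
  = (1/8)[(1) + (1) + (2) + (2) + (2)] = 8/8 = 1.
A character is irreducible iff <chi, chi> = 1, so this representation is irreducible.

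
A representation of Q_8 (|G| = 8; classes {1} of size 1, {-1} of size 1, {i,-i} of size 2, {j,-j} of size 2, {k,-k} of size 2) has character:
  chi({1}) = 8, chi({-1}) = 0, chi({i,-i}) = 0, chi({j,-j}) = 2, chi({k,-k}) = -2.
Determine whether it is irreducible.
Not irreducible (reducible): <chi, chi> = 10 > 1.

Justification: <chi, chi> = (1/|G|) sum_C |C| * |chi(C)|^2 = (1/8)[1*|8|^2 + 1*|0|^2 + 2*|0|^2 + 2*|2|^2 + 2*|-2|^2]
  = (1/8)[(64) + (0) + (0) + (8) + (8)] = 80/8 = 10.
A character is irreducible iff <chi, chi> = 1, so this representation is reducible.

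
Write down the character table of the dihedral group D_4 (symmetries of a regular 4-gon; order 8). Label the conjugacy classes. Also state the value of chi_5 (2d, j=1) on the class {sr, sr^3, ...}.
Conjugacy classes: {e} of size 1, {r^2} of size 1, {r^1, r^3} of size 2, {s, sr^2, ...} of size 2, {sr, sr^3, ...} of size 2.
Character table:
  irrep \ class              {e} (size 1)  {r^2} (size 1)  {r^1, r^3} (size 2)  {s, sr^2, ...} (size 2)  {sr, sr^3, ...} (size 2)
  chi_1 (triv)               1             1               1                    1                        1                       
  chi_2 (sign: r->1, s->-1)  1             1               1                    -1                       -1                      
  chi_3 (r->-1, s->1)        1             1               -1                   1                        -1                      
  chi_4 (r->-1, s->-1)       1             1               -1                   -1                       1                       
  chi_5 (2d, j=1)            2             -2              0                    0                        0                       

Spot check: chi_5 (2d, j=1) on {sr, sr^3, ...} = 0.

D_4 has order 2*4 = 8 with 5 conjugacy classes, hence 5 irreducibles. Sum of squared dims 1 + 1 + 1 + 1 + 4 = 8 = |G|. Linear characters come from the abelianisation; the 2-dimensional irreps have character r^k -> 2*cos(2*pi*j*k/4), reflections -> 0.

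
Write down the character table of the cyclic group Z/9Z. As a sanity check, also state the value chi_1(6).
Character table of Z/9Z (irreps indexed chi_0,...,chi_8 with chi_k(m) = zeta_9^(k*m), zeta_9 = exp(2*pi*i/9)):
  irrep \ class  {0} (size 1)  {1} (size 1)    {2} (size 1)    {3} (size 1)    {4} (size 1)    {5} (size 1)    {6} (size 1)    {7} (size 1)    {8} (size 1)  
  chi_0          1             1               1               1               1               1               1               1               1             
  chi_1          1             exp(2*I*pi/9)   exp(4*I*pi/9)   exp(2*I*pi/3)   exp(8*I*pi/9)   exp(-8*I*pi/9)  exp(-2*I*pi/3)  exp(-4*I*pi/9)  exp(-2*I*pi/9)
  chi_2          1             exp(4*I*pi/9)   exp(8*I*pi/9)   exp(-2*I*pi/3)  exp(-2*I*pi/9)  exp(2*I*pi/9)   exp(2*I*pi/3)   exp(-8*I*pi/9)  exp(-4*I*pi/9)
  chi_3          1             exp(2*I*pi/3)   exp(-2*I*pi/3)  1               exp(2*I*pi/3)   exp(-2*I*pi/3)  1               exp(2*I*pi/3)   exp(-2*I*pi/3)
  chi_4          1             exp(8*I*pi/9)   exp(-2*I*pi/9)  exp(2*I*pi/3)   exp(-4*I*pi/9)  exp(4*I*pi/9)   exp(-2*I*pi/3)  exp(2*I*pi/9)   exp(-8*I*pi/9)
  chi_5          1             exp(-8*I*pi/9)  exp(2*I*pi/9)   exp(-2*I*pi/3)  exp(4*I*pi/9)   exp(-4*I*pi/9)  exp(2*I*pi/3)   exp(-2*I*pi/9)  exp(8*I*pi/9) 
  chi_6          1             exp(-2*I*pi/3)  exp(2*I*pi/3)   1               exp(-2*I*pi/3)  exp(2*I*pi/3)   1               exp(-2*I*pi/3)  exp(2*I*pi/3) 
  chi_7          1             exp(-4*I*pi/9)  exp(-8*I*pi/9)  exp(2*I*pi/3)   exp(2*I*pi/9)   exp(-2*I*pi/9)  exp(-2*I*pi/3)  exp(8*I*pi/9)   exp(4*I*pi/9) 
  chi_8          1             exp(-2*I*pi/9)  exp(-4*I*pi/9)  exp(-2*I*pi/3)  exp(-8*I*pi/9)  exp(8*I*pi/9)   exp(2*I*pi/3)   exp(4*I*pi/9)   exp(2*I*pi/9) 

Spot check: chi_1(6) = zeta_9^(1*6) = zeta_9^6 = exp(-2*I*pi/3).

Argument: Z/9Z is abelian, so all 9 irreducible complex representations are 1-dimensional. They are given by chi_k(m) = zeta_9^(k*m) for k = 0,...,8. Row orthogonality: sum_m chi_k(m) conj(chi_l(m)) = 9 * [k = l].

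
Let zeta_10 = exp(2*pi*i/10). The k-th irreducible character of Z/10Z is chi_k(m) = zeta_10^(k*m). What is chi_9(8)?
chi_9(8) = zeta_10^72 = exp(2*I*pi/5)

Derivation: chi_9(8) = zeta_10^(9*8) = zeta_10^72. Since zeta_10^10 = 1, this equals zeta_10^2 = exp(2*pi*i*2/10) = exp(2*I*pi/5).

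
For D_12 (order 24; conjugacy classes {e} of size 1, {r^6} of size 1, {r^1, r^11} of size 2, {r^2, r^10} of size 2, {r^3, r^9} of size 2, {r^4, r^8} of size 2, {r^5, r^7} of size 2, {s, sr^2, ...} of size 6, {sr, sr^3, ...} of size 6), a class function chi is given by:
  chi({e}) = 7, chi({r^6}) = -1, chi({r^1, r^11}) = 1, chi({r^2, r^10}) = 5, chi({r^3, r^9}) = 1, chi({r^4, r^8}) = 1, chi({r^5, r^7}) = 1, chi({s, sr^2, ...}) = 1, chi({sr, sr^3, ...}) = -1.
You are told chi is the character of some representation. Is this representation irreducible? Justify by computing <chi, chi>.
Not irreducible (reducible): <chi, chi> = 5 > 1.

Solution. <chi, chi> = (1/|G|) sum_C |C| * |chi(C)|^2 = (1/24)[1*|7|^2 + 1*|-1|^2 + 2*|1|^2 + 2*|5|^2 + 2*|1|^2 + 2*|1|^2 + 2*|1|^2 + 6*|1|^2 + 6*|-1|^2]
  = (1/24)[(49) + (1) + (2) + (50) + (2) + (2) + (2) + (6) + (6)] = 120/24 = 5.
A character is irreducible iff <chi, chi> = 1, so this representation is reducible.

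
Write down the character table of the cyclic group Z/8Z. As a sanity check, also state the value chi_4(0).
Character table of Z/8Z (irreps indexed chi_0,...,chi_7 with chi_k(m) = zeta_8^(k*m), zeta_8 = exp(2*pi*i/8)):
  irrep \ class  {0} (size 1)  {1} (size 1)    {2} (size 1)  {3} (size 1)    {4} (size 1)  {5} (size 1)    {6} (size 1)  {7} (size 1)  
  chi_0          1             1               1             1               1             1               1             1             
  chi_1          1             exp(I*pi/4)     I             exp(3*I*pi/4)   -1            exp(-3*I*pi/4)  -I            exp(-I*pi/4)  
  chi_2          1             I               -1            -I              1             I               -1            -I            
  chi_3          1             exp(3*I*pi/4)   -I            exp(I*pi/4)     -1            exp(-I*pi/4)    I             exp(-3*I*pi/4)
  chi_4          1             -1              1             -1              1             -1              1             -1            
  chi_5          1             exp(-3*I*pi/4)  I             exp(-I*pi/4)    -1            exp(I*pi/4)     -I            exp(3*I*pi/4) 
  chi_6          1             -I              -1            I               1             -I              -1            I             
  chi_7          1             exp(-I*pi/4)    -I            exp(-3*I*pi/4)  -1            exp(3*I*pi/4)   I             exp(I*pi/4)   

Spot check: chi_4(0) = zeta_8^(4*0) = zeta_8^0 = 1.

Solution. Z/8Z is abelian, so all 8 irreducible complex representations are 1-dimensional. They are given by chi_k(m) = zeta_8^(k*m) for k = 0,...,7. Row orthogonality: sum_m chi_k(m) conj(chi_l(m)) = 8 * [k = l].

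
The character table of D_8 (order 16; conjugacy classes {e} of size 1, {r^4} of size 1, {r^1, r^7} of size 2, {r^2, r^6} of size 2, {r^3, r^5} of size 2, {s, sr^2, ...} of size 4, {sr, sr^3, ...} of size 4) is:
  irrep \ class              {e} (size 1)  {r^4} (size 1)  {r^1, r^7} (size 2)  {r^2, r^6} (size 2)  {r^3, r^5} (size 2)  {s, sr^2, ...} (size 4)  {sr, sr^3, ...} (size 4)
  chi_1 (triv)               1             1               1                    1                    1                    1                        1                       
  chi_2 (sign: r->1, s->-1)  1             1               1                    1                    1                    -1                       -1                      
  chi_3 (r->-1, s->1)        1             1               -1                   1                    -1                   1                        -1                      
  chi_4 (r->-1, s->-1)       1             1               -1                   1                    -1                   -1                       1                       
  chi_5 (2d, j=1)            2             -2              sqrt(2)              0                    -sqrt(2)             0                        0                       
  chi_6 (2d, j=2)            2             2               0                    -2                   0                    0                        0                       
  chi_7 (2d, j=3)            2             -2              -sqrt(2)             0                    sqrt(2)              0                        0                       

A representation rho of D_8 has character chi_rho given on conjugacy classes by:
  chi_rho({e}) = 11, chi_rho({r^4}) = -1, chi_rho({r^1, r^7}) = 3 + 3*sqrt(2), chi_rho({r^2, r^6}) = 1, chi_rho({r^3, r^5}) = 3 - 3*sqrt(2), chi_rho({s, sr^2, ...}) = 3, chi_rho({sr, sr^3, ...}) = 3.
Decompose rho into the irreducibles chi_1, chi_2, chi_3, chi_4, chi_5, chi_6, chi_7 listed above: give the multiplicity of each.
Multiplicities: chi_1: 3, chi_2: 0, chi_3: 0, chi_4: 0, chi_5: 3, chi_6: 1, chi_7: 0.

Justification: Use <chi_rho, chi> = (1/|G|) sum_C |C| * chi_rho(C) * conj(chi(C)) with |G| = 16 for each irreducible chi in the table:
  <chi_rho, chi_1> = (1/16)[1*(11)*conj(1) + 1*(-1)*conj(1) + 2*(3 + 3*sqrt(2))*conj(1) + 2*(1)*conj(1) + 2*(3 - 3*sqrt(2))*conj(1) + 4*(3)*conj(1) + 4*(3)*conj(1)]
      = (1/16)[(11) + (-1) + (6 + 6*sqrt(2)) + (2) + (6 - 6*sqrt(2)) + (12) + (12)] = 48/16 = 3
  <chi_rho, chi_2> = (1/16)[1*(11)*conj(1) + 1*(-1)*conj(1) + 2*(3 + 3*sqrt(2))*conj(1) + 2*(1)*conj(1) + 2*(3 - 3*sqrt(2))*conj(1) + 4*(3)*conj(-1) + 4*(3)*conj(-1)]
      = (1/16)[(11) + (-1) + (6 + 6*sqrt(2)) + (2) + (6 - 6*sqrt(2)) + (-12) + (-12)] = 0/16 = 0
  <chi_rho, chi_3> = (1/16)[1*(11)*conj(1) + 1*(-1)*conj(1) + 2*(3 + 3*sqrt(2))*conj(-1) + 2*(1)*conj(1) + 2*(3 - 3*sqrt(2))*conj(-1) + 4*(3)*conj(1) + 4*(3)*conj(-1)]
      = (1/16)[(11) + (-1) + (-6*sqrt(2) - 6) + (2) + (-6 + 6*sqrt(2)) + (12) + (-12)] = 0/16 = 0
  <chi_rho, chi_4> = (1/16)[1*(11)*conj(1) + 1*(-1)*conj(1) + 2*(3 + 3*sqrt(2))*conj(-1) + 2*(1)*conj(1) + 2*(3 - 3*sqrt(2))*conj(-1) + 4*(3)*conj(-1) + 4*(3)*conj(1)]
      = (1/16)[(11) + (-1) + (-6*sqrt(2) - 6) + (2) + (-6 + 6*sqrt(2)) + (-12) + (12)] = 0/16 = 0
  <chi_rho, chi_5> = (1/16)[1*(11)*conj(2) + 1*(-1)*conj(-2) + 2*(3 + 3*sqrt(2))*conj(sqrt(2)) + 2*(1)*conj(0) + 2*(3 - 3*sqrt(2))*conj(-sqrt(2)) + 4*(3)*conj(0) + 4*(3)*conj(0)]
      = (1/16)[(22) + (2) + (6*sqrt(2) + 12) + (0) + (12 - 6*sqrt(2)) + (0) + (0)] = 48/16 = 3
  <chi_rho, chi_6> = (1/16)[1*(11)*conj(2) + 1*(-1)*conj(2) + 2*(3 + 3*sqrt(2))*conj(0) + 2*(1)*conj(-2) + 2*(3 - 3*sqrt(2))*conj(0) + 4*(3)*conj(0) + 4*(3)*conj(0)]
      = (1/16)[(22) + (-2) + (0) + (-4) + (0) + (0) + (0)] = 16/16 = 1
  <chi_rho, chi_7> = (1/16)[1*(11)*conj(2) + 1*(-1)*conj(-2) + 2*(3 + 3*sqrt(2))*conj(-sqrt(2)) + 2*(1)*conj(0) + 2*(3 - 3*sqrt(2))*conj(sqrt(2)) + 4*(3)*conj(0) + 4*(3)*conj(0)]
      = (1/16)[(22) + (2) + (-12 - 6*sqrt(2)) + (0) + (-12 + 6*sqrt(2)) + (0) + (0)] = 0/16 = 0
Dimension check: dim(rho) = sum (mult * dim) = 3*1 + 0*1 + 0*1 + 0*1 + 3*2 + 1*2 + 0*2 = 11 = chi_rho(e) = 11.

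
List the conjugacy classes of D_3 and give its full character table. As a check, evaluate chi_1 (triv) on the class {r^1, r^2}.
Conjugacy classes: {e} of size 1, {r^1, r^2} of size 2, {s, sr, ..., sr^2} of size 3.
Character table:
  irrep \ class              {e} (size 1)  {r^1, r^2} (size 2)  {s, sr, ..., sr^2} (size 3)
  chi_1 (triv)               1             1                    1                          
  chi_2 (sign: r->1, s->-1)  1             1                    -1                         
  chi_3 (2d, j=1)            2             -1                   0                          

Spot check: chi_1 (triv) on {r^1, r^2} = 1.

Derivation: D_3 has order 2*3 = 6 with 3 conjugacy classes, hence 3 irreducibles. Sum of squared dims 1 + 1 + 4 = 6 = |G|. Linear characters come from the abelianisation; the 2-dimensional irreps have character r^k -> 2*cos(2*pi*j*k/3), reflections -> 0.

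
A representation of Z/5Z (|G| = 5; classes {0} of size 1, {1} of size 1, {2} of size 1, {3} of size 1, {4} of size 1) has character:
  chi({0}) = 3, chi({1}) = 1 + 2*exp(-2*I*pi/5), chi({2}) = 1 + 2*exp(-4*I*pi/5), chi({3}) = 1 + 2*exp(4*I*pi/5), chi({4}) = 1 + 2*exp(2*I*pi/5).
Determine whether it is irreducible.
Not irreducible (reducible): <chi, chi> = 5 > 1.

Justification: <chi, chi> = (1/|G|) sum_C |C| * |chi(C)|^2 = (1/5)[1*|3|^2 + 1*|1 + 2*exp(-2*I*pi/5)|^2 + 1*|1 + 2*exp(-4*I*pi/5)|^2 + 1*|1 + 2*exp(4*I*pi/5)|^2 + 1*|1 + 2*exp(2*I*pi/5)|^2]
  = (1/5)[(9) + (5 + 2*exp(-2*I*pi/5) + 2*exp(2*I*pi/5)) + (5 + 2*exp(-4*I*pi/5) + 2*exp(4*I*pi/5)) + (5 + 2*exp(-4*I*pi/5) + 2*exp(4*I*pi/5)) + (5 + 2*exp(-2*I*pi/5) + 2*exp(2*I*pi/5))] = 25/5 = 5.
(Exp terms are combined using exp(i*s)*conj(exp(i*t)) = exp(i*(s-t)), and sums of them are collapsed using the identity that for every m > 1 the m distinct m-th roots of unity sum to 0, e.g. 1 + exp(2*I*pi/3) + exp(-2*I*pi/3) = 0.)
A character is irreducible iff <chi, chi> = 1, so this representation is reducible.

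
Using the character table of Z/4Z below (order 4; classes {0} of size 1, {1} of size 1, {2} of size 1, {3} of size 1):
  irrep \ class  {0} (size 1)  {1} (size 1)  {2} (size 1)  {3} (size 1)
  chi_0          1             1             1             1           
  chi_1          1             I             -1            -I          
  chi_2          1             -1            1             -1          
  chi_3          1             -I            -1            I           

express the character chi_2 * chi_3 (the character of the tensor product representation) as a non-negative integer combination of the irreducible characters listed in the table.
chi_2 tensor chi_3 = chi_1 (all other irreducibles have multiplicity 0).

Explanation: The character of a tensor product is the pointwise product (chi_2 * chi_3)(C) = chi_2(C) * chi_3(C):
  {0}: (1)*(1), {1}: (-1)*(-I), {2}: (1)*(-1), {3}: (-1)*(I)
so (chi_2 * chi_3) takes values
  {0} -> 1, {1} -> I, {2} -> -1, {3} -> -I.
Now take the inner product of this character with each irreducible chi from the table, <chi_2*chi_3, chi> = (1/4) sum_C |C| (chi_2*chi_3)(C) conj(chi(C)):
  <chi_2*chi_3, chi_0> = (1/4)[1*(1)*conj(1) + 1*(I)*conj(1) + 1*(-1)*conj(1) + 1*(-I)*conj(1)]
      = (1/4)[(1) + (I) + (-1) + (-I)] = 0/4 = 0
  <chi_2*chi_3, chi_1> = (1/4)[1*(1)*conj(1) + 1*(I)*conj(I) + 1*(-1)*conj(-1) + 1*(-I)*conj(-I)]
      = (1/4)[(1) + (1) + (1) + (1)] = 4/4 = 1
  <chi_2*chi_3, chi_2> = (1/4)[1*(1)*conj(1) + 1*(I)*conj(-1) + 1*(-1)*conj(1) + 1*(-I)*conj(-1)]
      = (1/4)[(1) + (-I) + (-1) + (I)] = 0/4 = 0
  <chi_2*chi_3, chi_3> = (1/4)[1*(1)*conj(1) + 1*(I)*conj(-I) + 1*(-1)*conj(-1) + 1*(-I)*conj(I)]
      = (1/4)[(1) + (-1) + (1) + (-1)] = 0/4 = 0
(Exp terms are combined using exp(i*s)*conj(exp(i*t)) = exp(i*(s-t)), and sums of them are collapsed using the identity that for every m > 1 the m distinct m-th roots of unity sum to 0, e.g. 1 + exp(2*I*pi/3) + exp(-2*I*pi/3) = 0.)
Hence the multiplicities are chi_1: 1. Dimension check: dim(chi_2)*dim(chi_3) = 1*1 = 1 and sum (mult * dim) = 1*1 = 1.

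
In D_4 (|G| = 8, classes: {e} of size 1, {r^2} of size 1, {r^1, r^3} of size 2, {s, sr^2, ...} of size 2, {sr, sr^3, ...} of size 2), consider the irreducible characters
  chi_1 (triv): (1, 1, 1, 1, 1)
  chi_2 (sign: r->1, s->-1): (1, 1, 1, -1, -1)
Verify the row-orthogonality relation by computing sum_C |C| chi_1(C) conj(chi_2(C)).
Sum = 0; so <chi_1, chi_2> = 0 (distinct irreducibles are orthogonal).

Compute term by term over conjugacy classes (|C| * chi_1(C) * conj(chi_2(C))):
  1*(1)*conj(1) + 1*(1)*conj(1) + 2*(1)*conj(1) + 2*(1)*conj(-1) + 2*(1)*conj(-1)
  = (1) + (1) + (2) + (-2) + (-2)
  = 0.
Dividing by |G| = 8 gives 0/8 = 0, matching the row-orthogonality relation <chi_1, chi_2> = [chi_1 = chi_2].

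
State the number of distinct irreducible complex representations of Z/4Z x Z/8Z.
32

The number of irreducible complex representations of a finite group equals its number of conjugacy classes. Z/4Z x Z/8Z is abelian of order 32, so every element is its own conjugacy class: 32 classes, so Z/4Z x Z/8Z (order 32) has exactly 32 irreducible complex representations.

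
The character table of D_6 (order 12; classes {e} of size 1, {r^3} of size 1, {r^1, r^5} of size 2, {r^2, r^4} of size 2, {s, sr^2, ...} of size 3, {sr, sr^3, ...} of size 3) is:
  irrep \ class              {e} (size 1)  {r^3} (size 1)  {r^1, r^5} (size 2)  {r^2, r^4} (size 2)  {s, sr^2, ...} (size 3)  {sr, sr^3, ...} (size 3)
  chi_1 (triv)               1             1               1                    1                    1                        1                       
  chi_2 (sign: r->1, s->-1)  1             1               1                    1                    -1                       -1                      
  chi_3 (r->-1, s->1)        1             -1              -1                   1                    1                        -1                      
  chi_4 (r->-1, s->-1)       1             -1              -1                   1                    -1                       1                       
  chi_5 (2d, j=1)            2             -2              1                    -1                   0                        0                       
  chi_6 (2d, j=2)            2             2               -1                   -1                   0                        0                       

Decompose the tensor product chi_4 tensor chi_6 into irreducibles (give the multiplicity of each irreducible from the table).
chi_4 tensor chi_6 = chi_5 (all other irreducibles have multiplicity 0).

Details: The character of a tensor product is the pointwise product (chi_4 * chi_6)(C) = chi_4(C) * chi_6(C):
  {e}: (1)*(2), {r^3}: (-1)*(2), {r^1, r^5}: (-1)*(-1), {r^2, r^4}: (1)*(-1), {s, sr^2, ...}: (-1)*(0), {sr, sr^3, ...}: (1)*(0)
so (chi_4 * chi_6) takes values
  {e} -> 2, {r^3} -> -2, {r^1, r^5} -> 1, {r^2, r^4} -> -1, {s, sr^2, ...} -> 0, {sr, sr^3, ...} -> 0.
Now take the inner product of this character with each irreducible chi from the table, <chi_4*chi_6, chi> = (1/12) sum_C |C| (chi_4*chi_6)(C) conj(chi(C)):
  <chi_4*chi_6, chi_1> = (1/12)[1*(2)*conj(1) + 1*(-2)*conj(1) + 2*(1)*conj(1) + 2*(-1)*conj(1) + 3*(0)*conj(1) + 3*(0)*conj(1)]
      = (1/12)[(2) + (-2) + (2) + (-2) + (0) + (0)] = 0/12 = 0
  <chi_4*chi_6, chi_2> = (1/12)[1*(2)*conj(1) + 1*(-2)*conj(1) + 2*(1)*conj(1) + 2*(-1)*conj(1) + 3*(0)*conj(-1) + 3*(0)*conj(-1)]
      = (1/12)[(2) + (-2) + (2) + (-2) + (0) + (0)] = 0/12 = 0
  <chi_4*chi_6, chi_3> = (1/12)[1*(2)*conj(1) + 1*(-2)*conj(-1) + 2*(1)*conj(-1) + 2*(-1)*conj(1) + 3*(0)*conj(1) + 3*(0)*conj(-1)]
      = (1/12)[(2) + (2) + (-2) + (-2) + (0) + (0)] = 0/12 = 0
  <chi_4*chi_6, chi_4> = (1/12)[1*(2)*conj(1) + 1*(-2)*conj(-1) + 2*(1)*conj(-1) + 2*(-1)*conj(1) + 3*(0)*conj(-1) + 3*(0)*conj(1)]
      = (1/12)[(2) + (2) + (-2) + (-2) + (0) + (0)] = 0/12 = 0
  <chi_4*chi_6, chi_5> = (1/12)[1*(2)*conj(2) + 1*(-2)*conj(-2) + 2*(1)*conj(1) + 2*(-1)*conj(-1) + 3*(0)*conj(0) + 3*(0)*conj(0)]
      = (1/12)[(4) + (4) + (2) + (2) + (0) + (0)] = 12/12 = 1
  <chi_4*chi_6, chi_6> = (1/12)[1*(2)*conj(2) + 1*(-2)*conj(2) + 2*(1)*conj(-1) + 2*(-1)*conj(-1) + 3*(0)*conj(0) + 3*(0)*conj(0)]
      = (1/12)[(4) + (-4) + (-2) + (2) + (0) + (0)] = 0/12 = 0
Hence the multiplicities are chi_5: 1. Dimension check: dim(chi_4)*dim(chi_6) = 1*2 = 2 and sum (mult * dim) = 1*2 = 2.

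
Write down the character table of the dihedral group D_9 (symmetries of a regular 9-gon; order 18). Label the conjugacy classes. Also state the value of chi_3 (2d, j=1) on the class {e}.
Conjugacy classes: {e} of size 1, {r^1, r^8} of size 2, {r^2, r^7} of size 2, {r^3, r^6} of size 2, {r^4, r^5} of size 2, {s, sr, ..., sr^8} of size 9.
Character table:
  irrep \ class              {e} (size 1)  {r^1, r^8} (size 2)  {r^2, r^7} (size 2)  {r^3, r^6} (size 2)  {r^4, r^5} (size 2)  {s, sr, ..., sr^8} (size 9)
  chi_1 (triv)               1             1                    1                    1                    1                    1                          
  chi_2 (sign: r->1, s->-1)  1             1                    1                    1                    1                    -1                         
  chi_3 (2d, j=1)            2             2*cos(2*pi/9)        2*cos(4*pi/9)        -1                   -2*cos(pi/9)         0                          
  chi_4 (2d, j=2)            2             2*cos(4*pi/9)        -2*cos(pi/9)         -1                   2*cos(2*pi/9)        0                          
  chi_5 (2d, j=3)            2             -1                   -1                   2                    -1                   0                          
  chi_6 (2d, j=4)            2             -2*cos(pi/9)         2*cos(2*pi/9)        -1                   2*cos(4*pi/9)        0                          

Spot check: chi_3 (2d, j=1) on {e} = 2.

Proof sketch: D_9 has order 2*9 = 18 with 6 conjugacy classes, hence 6 irreducibles. Sum of squared dims 1 + 1 + 4 + 4 + 4 + 4 = 18 = |G|. Linear characters come from the abelianisation; the 2-dimensional irreps have character r^k -> 2*cos(2*pi*j*k/9), reflections -> 0.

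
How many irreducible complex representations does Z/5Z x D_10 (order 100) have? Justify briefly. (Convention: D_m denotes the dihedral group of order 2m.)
40

Proof sketch: The number of irreducible complex representations of a finite group equals its number of conjugacy classes. For a direct product, #classes(G x H) = #classes(G) * #classes(H). Z/5Z has 5 classes (abelian), D_10 has 8 classes, so 5 * 8 = 40, so Z/5Z x D_10 (order 100) has exactly 40 irreducible complex representations.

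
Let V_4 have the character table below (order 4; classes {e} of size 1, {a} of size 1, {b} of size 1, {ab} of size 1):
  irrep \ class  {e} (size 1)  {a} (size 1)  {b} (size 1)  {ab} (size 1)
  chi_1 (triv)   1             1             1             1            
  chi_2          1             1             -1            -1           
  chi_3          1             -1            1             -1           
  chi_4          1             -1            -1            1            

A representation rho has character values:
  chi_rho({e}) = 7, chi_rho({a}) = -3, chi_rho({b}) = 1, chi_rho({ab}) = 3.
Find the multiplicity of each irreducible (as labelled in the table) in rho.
Multiplicities: chi_1: 2, chi_2: 0, chi_3: 2, chi_4: 3.

Explanation: Use <chi_rho, chi> = (1/|G|) sum_C |C| * chi_rho(C) * conj(chi(C)) with |G| = 4 for each irreducible chi in the table:
  <chi_rho, chi_1> = (1/4)[1*(7)*conj(1) + 1*(-3)*conj(1) + 1*(1)*conj(1) + 1*(3)*conj(1)]
      = (1/4)[(7) + (-3) + (1) + (3)] = 8/4 = 2
  <chi_rho, chi_2> = (1/4)[1*(7)*conj(1) + 1*(-3)*conj(1) + 1*(1)*conj(-1) + 1*(3)*conj(-1)]
      = (1/4)[(7) + (-3) + (-1) + (-3)] = 0/4 = 0
  <chi_rho, chi_3> = (1/4)[1*(7)*conj(1) + 1*(-3)*conj(-1) + 1*(1)*conj(1) + 1*(3)*conj(-1)]
      = (1/4)[(7) + (3) + (1) + (-3)] = 8/4 = 2
  <chi_rho, chi_4> = (1/4)[1*(7)*conj(1) + 1*(-3)*conj(-1) + 1*(1)*conj(-1) + 1*(3)*conj(1)]
      = (1/4)[(7) + (3) + (-1) + (3)] = 12/4 = 3
Dimension check: dim(rho) = sum (mult * dim) = 2*1 + 0*1 + 2*1 + 3*1 = 7 = chi_rho(e) = 7.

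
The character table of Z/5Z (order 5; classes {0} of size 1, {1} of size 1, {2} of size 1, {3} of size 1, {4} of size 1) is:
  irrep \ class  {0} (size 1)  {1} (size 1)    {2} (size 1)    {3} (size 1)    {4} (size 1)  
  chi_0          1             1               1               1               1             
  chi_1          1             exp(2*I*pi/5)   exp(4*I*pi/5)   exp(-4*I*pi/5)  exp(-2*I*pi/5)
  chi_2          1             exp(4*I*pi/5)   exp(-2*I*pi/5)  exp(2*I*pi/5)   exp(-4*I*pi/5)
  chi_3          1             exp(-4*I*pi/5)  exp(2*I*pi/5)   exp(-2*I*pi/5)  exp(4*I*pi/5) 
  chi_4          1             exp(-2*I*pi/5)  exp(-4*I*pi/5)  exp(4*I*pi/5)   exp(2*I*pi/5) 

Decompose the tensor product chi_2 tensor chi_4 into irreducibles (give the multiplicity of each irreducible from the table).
chi_2 tensor chi_4 = chi_1 (all other irreducibles have multiplicity 0).

Details: The character of a tensor product is the pointwise product (chi_2 * chi_4)(C) = chi_2(C) * chi_4(C):
  {0}: (1)*(1), {1}: (exp(4*I*pi/5))*(exp(-2*I*pi/5)), {2}: (exp(-2*I*pi/5))*(exp(-4*I*pi/5)), {3}: (exp(2*I*pi/5))*(exp(4*I*pi/5)), {4}: (exp(-4*I*pi/5))*(exp(2*I*pi/5))
so (chi_2 * chi_4) takes values
  {0} -> 1, {1} -> exp(2*I*pi/5), {2} -> exp(4*I*pi/5), {3} -> exp(-4*I*pi/5), {4} -> exp(-2*I*pi/5).
Now take the inner product of this character with each irreducible chi from the table, <chi_2*chi_4, chi> = (1/5) sum_C |C| (chi_2*chi_4)(C) conj(chi(C)):
  <chi_2*chi_4, chi_0> = (1/5)[1*(1)*conj(1) + 1*(exp(2*I*pi/5))*conj(1) + 1*(exp(4*I*pi/5))*conj(1) + 1*(exp(-4*I*pi/5))*conj(1) + 1*(exp(-2*I*pi/5))*conj(1)]
      = (1/5)[(1) + (exp(2*I*pi/5)) + (exp(4*I*pi/5)) + (exp(-4*I*pi/5)) + (exp(-2*I*pi/5))] = 0/5 = 0
  <chi_2*chi_4, chi_1> = (1/5)[1*(1)*conj(1) + 1*(exp(2*I*pi/5))*conj(exp(2*I*pi/5)) + 1*(exp(4*I*pi/5))*conj(exp(4*I*pi/5)) + 1*(exp(-4*I*pi/5))*conj(exp(-4*I*pi/5)) + 1*(exp(-2*I*pi/5))*conj(exp(-2*I*pi/5))]
      = (1/5)[(1) + (1) + (1) + (1) + (1)] = 5/5 = 1
  <chi_2*chi_4, chi_2> = (1/5)[1*(1)*conj(1) + 1*(exp(2*I*pi/5))*conj(exp(4*I*pi/5)) + 1*(exp(4*I*pi/5))*conj(exp(-2*I*pi/5)) + 1*(exp(-4*I*pi/5))*conj(exp(2*I*pi/5)) + 1*(exp(-2*I*pi/5))*conj(exp(-4*I*pi/5))]
      = (1/5)[(1) + (exp(-2*I*pi/5)) + (exp(-4*I*pi/5)) + (exp(4*I*pi/5)) + (exp(2*I*pi/5))] = 0/5 = 0
  <chi_2*chi_4, chi_3> = (1/5)[1*(1)*conj(1) + 1*(exp(2*I*pi/5))*conj(exp(-4*I*pi/5)) + 1*(exp(4*I*pi/5))*conj(exp(2*I*pi/5)) + 1*(exp(-4*I*pi/5))*conj(exp(-2*I*pi/5)) + 1*(exp(-2*I*pi/5))*conj(exp(4*I*pi/5))]
      = (1/5)[(1) + (exp(-4*I*pi/5)) + (exp(2*I*pi/5)) + (exp(-2*I*pi/5)) + (exp(4*I*pi/5))] = 0/5 = 0
  <chi_2*chi_4, chi_4> = (1/5)[1*(1)*conj(1) + 1*(exp(2*I*pi/5))*conj(exp(-2*I*pi/5)) + 1*(exp(4*I*pi/5))*conj(exp(-4*I*pi/5)) + 1*(exp(-4*I*pi/5))*conj(exp(4*I*pi/5)) + 1*(exp(-2*I*pi/5))*conj(exp(2*I*pi/5))]
      = (1/5)[(1) + (exp(4*I*pi/5)) + (exp(-2*I*pi/5)) + (exp(2*I*pi/5)) + (exp(-4*I*pi/5))] = 0/5 = 0
(Exp terms are combined using exp(i*s)*conj(exp(i*t)) = exp(i*(s-t)), and sums of them are collapsed using the identity that for every m > 1 the m distinct m-th roots of unity sum to 0, e.g. 1 + exp(2*I*pi/3) + exp(-2*I*pi/3) = 0.)
Hence the multiplicities are chi_1: 1. Dimension check: dim(chi_2)*dim(chi_4) = 1*1 = 1 and sum (mult * dim) = 1*1 = 1.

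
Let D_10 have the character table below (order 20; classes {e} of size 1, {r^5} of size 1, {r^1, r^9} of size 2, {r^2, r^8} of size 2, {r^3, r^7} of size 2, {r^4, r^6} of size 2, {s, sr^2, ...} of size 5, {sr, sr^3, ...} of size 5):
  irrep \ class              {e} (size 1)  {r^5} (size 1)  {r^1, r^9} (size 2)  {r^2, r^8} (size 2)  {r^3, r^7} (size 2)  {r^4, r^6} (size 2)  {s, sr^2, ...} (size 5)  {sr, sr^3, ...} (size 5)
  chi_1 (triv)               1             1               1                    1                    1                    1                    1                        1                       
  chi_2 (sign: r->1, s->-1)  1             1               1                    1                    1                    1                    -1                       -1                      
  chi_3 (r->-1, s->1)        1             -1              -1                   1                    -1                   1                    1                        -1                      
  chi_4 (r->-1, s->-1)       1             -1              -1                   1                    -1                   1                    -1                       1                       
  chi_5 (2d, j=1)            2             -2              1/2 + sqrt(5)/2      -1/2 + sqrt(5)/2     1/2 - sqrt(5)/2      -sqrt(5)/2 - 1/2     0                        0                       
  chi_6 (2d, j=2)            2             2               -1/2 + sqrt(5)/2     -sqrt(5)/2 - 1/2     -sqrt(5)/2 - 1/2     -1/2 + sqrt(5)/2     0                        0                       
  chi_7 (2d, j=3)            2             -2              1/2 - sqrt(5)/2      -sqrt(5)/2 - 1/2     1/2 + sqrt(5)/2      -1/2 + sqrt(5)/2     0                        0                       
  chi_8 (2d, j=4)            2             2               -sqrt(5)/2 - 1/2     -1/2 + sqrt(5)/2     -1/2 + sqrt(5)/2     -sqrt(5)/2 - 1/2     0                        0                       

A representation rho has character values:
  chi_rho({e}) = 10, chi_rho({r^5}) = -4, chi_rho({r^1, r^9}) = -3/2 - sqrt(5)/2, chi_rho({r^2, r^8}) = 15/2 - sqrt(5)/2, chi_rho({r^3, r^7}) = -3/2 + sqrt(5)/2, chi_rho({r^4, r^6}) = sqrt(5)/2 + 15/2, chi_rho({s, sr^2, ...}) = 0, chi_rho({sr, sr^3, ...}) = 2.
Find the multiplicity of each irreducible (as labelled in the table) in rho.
Multiplicities: chi_1: 2, chi_2: 1, chi_3: 2, chi_4: 3, chi_5: 0, chi_6: 0, chi_7: 1, chi_8: 0.

Justification: Use <chi_rho, chi> = (1/|G|) sum_C |C| * chi_rho(C) * conj(chi(C)) with |G| = 20 for each irreducible chi in the table:
  <chi_rho, chi_1> = (1/20)[1*(10)*conj(1) + 1*(-4)*conj(1) + 2*(-3/2 - sqrt(5)/2)*conj(1) + 2*(15/2 - sqrt(5)/2)*conj(1) + 2*(-3/2 + sqrt(5)/2)*conj(1) + 2*(sqrt(5)/2 + 15/2)*conj(1) + 5*(0)*conj(1) + 5*(2)*conj(1)]
      = (1/20)[(10) + (-4) + (-3 - sqrt(5)) + (15 - sqrt(5)) + (-3 + sqrt(5)) + (sqrt(5) + 15) + (0) + (10)] = 40/20 = 2
  <chi_rho, chi_2> = (1/20)[1*(10)*conj(1) + 1*(-4)*conj(1) + 2*(-3/2 - sqrt(5)/2)*conj(1) + 2*(15/2 - sqrt(5)/2)*conj(1) + 2*(-3/2 + sqrt(5)/2)*conj(1) + 2*(sqrt(5)/2 + 15/2)*conj(1) + 5*(0)*conj(-1) + 5*(2)*conj(-1)]
      = (1/20)[(10) + (-4) + (-3 - sqrt(5)) + (15 - sqrt(5)) + (-3 + sqrt(5)) + (sqrt(5) + 15) + (0) + (-10)] = 20/20 = 1
  <chi_rho, chi_3> = (1/20)[1*(10)*conj(1) + 1*(-4)*conj(-1) + 2*(-3/2 - sqrt(5)/2)*conj(-1) + 2*(15/2 - sqrt(5)/2)*conj(1) + 2*(-3/2 + sqrt(5)/2)*conj(-1) + 2*(sqrt(5)/2 + 15/2)*conj(1) + 5*(0)*conj(1) + 5*(2)*conj(-1)]
      = (1/20)[(10) + (4) + (sqrt(5) + 3) + (15 - sqrt(5)) + (3 - sqrt(5)) + (sqrt(5) + 15) + (0) + (-10)] = 40/20 = 2
  <chi_rho, chi_4> = (1/20)[1*(10)*conj(1) + 1*(-4)*conj(-1) + 2*(-3/2 - sqrt(5)/2)*conj(-1) + 2*(15/2 - sqrt(5)/2)*conj(1) + 2*(-3/2 + sqrt(5)/2)*conj(-1) + 2*(sqrt(5)/2 + 15/2)*conj(1) + 5*(0)*conj(-1) + 5*(2)*conj(1)]
      = (1/20)[(10) + (4) + (sqrt(5) + 3) + (15 - sqrt(5)) + (3 - sqrt(5)) + (sqrt(5) + 15) + (0) + (10)] = 60/20 = 3
  <chi_rho, chi_5> = (1/20)[1*(10)*conj(2) + 1*(-4)*conj(-2) + 2*(-3/2 - sqrt(5)/2)*conj(1/2 + sqrt(5)/2) + 2*(15/2 - sqrt(5)/2)*conj(-1/2 + sqrt(5)/2) + 2*(-3/2 + sqrt(5)/2)*conj(1/2 - sqrt(5)/2) + 2*(sqrt(5)/2 + 15/2)*conj(-sqrt(5)/2 - 1/2) + 5*(0)*conj(0) + 5*(2)*conj(0)]
      = (1/20)[(20) + (8) + (-2*sqrt(5) - 4) + (-10 + 8*sqrt(5)) + (-4 + 2*sqrt(5)) + (-8*sqrt(5) - 10) + (0) + (0)] = 0/20 = 0
  <chi_rho, chi_6> = (1/20)[1*(10)*conj(2) + 1*(-4)*conj(2) + 2*(-3/2 - sqrt(5)/2)*conj(-1/2 + sqrt(5)/2) + 2*(15/2 - sqrt(5)/2)*conj(-sqrt(5)/2 - 1/2) + 2*(-3/2 + sqrt(5)/2)*conj(-sqrt(5)/2 - 1/2) + 2*(sqrt(5)/2 + 15/2)*conj(-1/2 + sqrt(5)/2) + 5*(0)*conj(0) + 5*(2)*conj(0)]
      = (1/20)[(20) + (-8) + (-sqrt(5) - 1) + (-7*sqrt(5) - 5) + (-1 + sqrt(5)) + (-5 + 7*sqrt(5)) + (0) + (0)] = 0/20 = 0
  <chi_rho, chi_7> = (1/20)[1*(10)*conj(2) + 1*(-4)*conj(-2) + 2*(-3/2 - sqrt(5)/2)*conj(1/2 - sqrt(5)/2) + 2*(15/2 - sqrt(5)/2)*conj(-sqrt(5)/2 - 1/2) + 2*(-3/2 + sqrt(5)/2)*conj(1/2 + sqrt(5)/2) + 2*(sqrt(5)/2 + 15/2)*conj(-1/2 + sqrt(5)/2) + 5*(0)*conj(0) + 5*(2)*conj(0)]
      = (1/20)[(20) + (8) + (1 + sqrt(5)) + (-7*sqrt(5) - 5) + (1 - sqrt(5)) + (-5 + 7*sqrt(5)) + (0) + (0)] = 20/20 = 1
  <chi_rho, chi_8> = (1/20)[1*(10)*conj(2) + 1*(-4)*conj(2) + 2*(-3/2 - sqrt(5)/2)*conj(-sqrt(5)/2 - 1/2) + 2*(15/2 - sqrt(5)/2)*conj(-1/2 + sqrt(5)/2) + 2*(-3/2 + sqrt(5)/2)*conj(-1/2 + sqrt(5)/2) + 2*(sqrt(5)/2 + 15/2)*conj(-sqrt(5)/2 - 1/2) + 5*(0)*conj(0) + 5*(2)*conj(0)]
      = (1/20)[(20) + (-8) + (4 + 2*sqrt(5)) + (-10 + 8*sqrt(5)) + (4 - 2*sqrt(5)) + (-8*sqrt(5) - 10) + (0) + (0)] = 0/20 = 0
Dimension check: dim(rho) = sum (mult * dim) = 2*1 + 1*1 + 2*1 + 3*1 + 0*2 + 0*2 + 1*2 + 0*2 = 10 = chi_rho(e) = 10.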